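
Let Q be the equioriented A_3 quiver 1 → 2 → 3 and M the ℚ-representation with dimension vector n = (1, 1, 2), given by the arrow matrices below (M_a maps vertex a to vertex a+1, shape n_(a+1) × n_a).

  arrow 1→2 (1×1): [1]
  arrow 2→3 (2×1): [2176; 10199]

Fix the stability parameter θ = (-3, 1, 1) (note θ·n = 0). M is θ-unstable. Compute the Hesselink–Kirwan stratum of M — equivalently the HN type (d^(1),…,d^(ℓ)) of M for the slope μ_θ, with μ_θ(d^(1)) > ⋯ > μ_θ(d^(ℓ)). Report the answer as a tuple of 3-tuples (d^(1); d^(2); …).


Interval decomposition of M: I[1,3], I[3,3].
HN type (ℓ=2): μ^(1)=1; μ^(2)=-3

((0, 1, 2); (1, 0, 0))


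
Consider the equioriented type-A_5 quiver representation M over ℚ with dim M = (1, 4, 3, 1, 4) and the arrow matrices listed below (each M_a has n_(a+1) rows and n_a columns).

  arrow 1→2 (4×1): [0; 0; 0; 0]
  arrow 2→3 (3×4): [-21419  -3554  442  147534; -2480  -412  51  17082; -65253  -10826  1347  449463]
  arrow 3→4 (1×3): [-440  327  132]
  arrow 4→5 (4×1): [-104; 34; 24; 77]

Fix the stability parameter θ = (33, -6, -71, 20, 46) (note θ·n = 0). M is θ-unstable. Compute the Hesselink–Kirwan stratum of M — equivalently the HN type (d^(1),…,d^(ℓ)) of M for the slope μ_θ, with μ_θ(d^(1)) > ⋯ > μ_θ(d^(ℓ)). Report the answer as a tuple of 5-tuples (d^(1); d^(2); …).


Interval decomposition of M: I[1,1], I[2,2], I[2,3]^2, I[2,5], I[5,5]^3.
HN type (ℓ=5): μ^(1)=46; μ^(2)=33; μ^(3)=20; μ^(4)=-6; μ^(5)=-77/2

((0, 0, 0, 0, 4); (1, 0, 0, 0, 0); (0, 0, 0, 1, 0); (0, 1, 0, 0, 0); (0, 3, 3, 0, 0))


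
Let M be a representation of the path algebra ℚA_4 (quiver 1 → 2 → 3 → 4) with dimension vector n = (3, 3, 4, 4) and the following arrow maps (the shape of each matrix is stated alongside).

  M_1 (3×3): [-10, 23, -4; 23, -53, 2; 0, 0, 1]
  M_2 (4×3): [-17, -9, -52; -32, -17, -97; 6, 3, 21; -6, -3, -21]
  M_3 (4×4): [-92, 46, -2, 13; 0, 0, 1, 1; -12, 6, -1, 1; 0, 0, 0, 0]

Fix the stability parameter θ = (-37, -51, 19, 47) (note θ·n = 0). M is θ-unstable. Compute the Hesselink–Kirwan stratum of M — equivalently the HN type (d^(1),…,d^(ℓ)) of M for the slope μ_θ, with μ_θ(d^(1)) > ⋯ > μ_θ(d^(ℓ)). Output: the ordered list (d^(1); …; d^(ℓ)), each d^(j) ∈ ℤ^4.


Barcode: M ≅ I[1,2], I[1,3], I[1,4], I[3,4]^2, I[4,4]. HN layers by μ_θ (3 steps, strictly decreasing):
  μ^(1)=47; μ^(2)=19; μ^(3)=-44

((0, 0, 0, 4); (0, 0, 4, 0); (3, 3, 0, 0))


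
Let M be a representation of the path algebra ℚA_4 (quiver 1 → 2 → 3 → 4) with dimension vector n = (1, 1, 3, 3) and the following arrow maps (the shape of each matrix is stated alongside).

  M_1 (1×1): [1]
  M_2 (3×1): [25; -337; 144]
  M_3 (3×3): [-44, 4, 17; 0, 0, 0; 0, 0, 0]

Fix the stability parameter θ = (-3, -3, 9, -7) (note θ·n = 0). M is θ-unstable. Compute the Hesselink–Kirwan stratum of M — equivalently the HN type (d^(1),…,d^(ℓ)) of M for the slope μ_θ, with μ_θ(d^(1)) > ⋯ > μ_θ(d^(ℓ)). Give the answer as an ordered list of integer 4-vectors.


Via rank(M_{q-1}∘⋯∘M_p): M ≅ I[1,3], I[3,3], I[3,4], I[4,4]^2.
μ_θ-semistable layers: μ^(1)=9; μ^(2)=1; μ^(3)=-3; μ^(4)=-7

((0, 0, 2, 0); (0, 0, 1, 1); (1, 1, 0, 0); (0, 0, 0, 2))


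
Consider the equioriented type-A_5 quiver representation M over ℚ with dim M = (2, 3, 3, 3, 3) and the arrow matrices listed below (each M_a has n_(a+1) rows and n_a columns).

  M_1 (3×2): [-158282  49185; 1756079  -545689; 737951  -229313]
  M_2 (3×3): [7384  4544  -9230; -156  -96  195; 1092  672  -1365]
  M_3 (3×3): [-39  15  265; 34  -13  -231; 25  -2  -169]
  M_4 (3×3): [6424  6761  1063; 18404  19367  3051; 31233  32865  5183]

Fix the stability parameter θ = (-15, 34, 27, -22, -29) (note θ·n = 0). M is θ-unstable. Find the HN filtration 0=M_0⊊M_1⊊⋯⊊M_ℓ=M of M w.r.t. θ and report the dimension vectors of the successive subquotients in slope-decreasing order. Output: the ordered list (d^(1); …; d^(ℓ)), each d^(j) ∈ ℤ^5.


Barcode: M ≅ I[1,2], I[1,5], I[2,2], I[3,5]^2. HN layers by μ_θ (4 steps, strictly decreasing):
  μ^(1)=34; μ^(2)=5/2; μ^(3)=-8; μ^(4)=-15

((0, 2, 0, 0, 0); (0, 1, 1, 1, 1); (0, 0, 2, 2, 2); (2, 0, 0, 0, 0))


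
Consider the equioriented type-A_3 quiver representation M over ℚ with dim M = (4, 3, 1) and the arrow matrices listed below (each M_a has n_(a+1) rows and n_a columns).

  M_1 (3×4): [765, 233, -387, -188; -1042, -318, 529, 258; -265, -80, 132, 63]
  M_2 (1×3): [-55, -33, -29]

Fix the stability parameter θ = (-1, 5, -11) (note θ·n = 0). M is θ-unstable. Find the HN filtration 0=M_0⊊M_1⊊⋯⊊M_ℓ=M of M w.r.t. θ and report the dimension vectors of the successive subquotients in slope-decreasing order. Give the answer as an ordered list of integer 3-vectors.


Barcode: M ≅ I[1,1], I[1,2]^2, I[1,3]. HN layers by μ_θ (3 steps, strictly decreasing):
  μ^(1)=5; μ^(2)=-1; μ^(3)=-7/3

((0, 2, 0); (3, 0, 0); (1, 1, 1))


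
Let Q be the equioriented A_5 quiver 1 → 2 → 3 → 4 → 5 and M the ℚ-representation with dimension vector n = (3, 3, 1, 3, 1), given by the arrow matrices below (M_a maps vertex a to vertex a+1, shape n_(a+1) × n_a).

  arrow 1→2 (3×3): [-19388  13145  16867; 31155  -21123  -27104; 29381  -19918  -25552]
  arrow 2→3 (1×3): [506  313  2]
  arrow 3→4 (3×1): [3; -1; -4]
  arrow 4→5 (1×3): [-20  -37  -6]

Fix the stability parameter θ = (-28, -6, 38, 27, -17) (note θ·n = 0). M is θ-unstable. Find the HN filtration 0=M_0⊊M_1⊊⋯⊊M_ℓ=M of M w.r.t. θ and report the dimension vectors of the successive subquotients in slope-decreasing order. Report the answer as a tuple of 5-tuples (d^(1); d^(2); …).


Via rank(M_{q-1}∘⋯∘M_p): M ≅ I[1,2]^2, I[1,5], I[4,4]^2.
μ_θ-semistable layers: μ^(1)=27; μ^(2)=16; μ^(3)=-6; μ^(4)=-28

((0, 0, 0, 2, 0); (0, 0, 1, 1, 1); (0, 3, 0, 0, 0); (3, 0, 0, 0, 0))


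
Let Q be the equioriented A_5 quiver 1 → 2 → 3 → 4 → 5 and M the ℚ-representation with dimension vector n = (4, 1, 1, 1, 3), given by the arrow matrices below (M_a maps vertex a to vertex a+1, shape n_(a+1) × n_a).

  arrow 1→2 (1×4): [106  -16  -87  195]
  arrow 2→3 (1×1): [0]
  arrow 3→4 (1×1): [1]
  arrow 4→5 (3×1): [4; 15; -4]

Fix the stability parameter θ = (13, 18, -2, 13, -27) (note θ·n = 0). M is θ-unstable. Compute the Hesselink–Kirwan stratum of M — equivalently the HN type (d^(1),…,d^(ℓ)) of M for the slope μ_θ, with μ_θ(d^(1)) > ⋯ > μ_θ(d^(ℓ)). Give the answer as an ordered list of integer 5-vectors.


Interval decomposition of M: I[1,1]^3, I[1,2], I[3,5], I[5,5]^2.
HN type (ℓ=4): μ^(1)=18; μ^(2)=13; μ^(3)=-16/3; μ^(4)=-27

((0, 1, 0, 0, 0); (4, 0, 0, 0, 0); (0, 0, 1, 1, 1); (0, 0, 0, 0, 2))


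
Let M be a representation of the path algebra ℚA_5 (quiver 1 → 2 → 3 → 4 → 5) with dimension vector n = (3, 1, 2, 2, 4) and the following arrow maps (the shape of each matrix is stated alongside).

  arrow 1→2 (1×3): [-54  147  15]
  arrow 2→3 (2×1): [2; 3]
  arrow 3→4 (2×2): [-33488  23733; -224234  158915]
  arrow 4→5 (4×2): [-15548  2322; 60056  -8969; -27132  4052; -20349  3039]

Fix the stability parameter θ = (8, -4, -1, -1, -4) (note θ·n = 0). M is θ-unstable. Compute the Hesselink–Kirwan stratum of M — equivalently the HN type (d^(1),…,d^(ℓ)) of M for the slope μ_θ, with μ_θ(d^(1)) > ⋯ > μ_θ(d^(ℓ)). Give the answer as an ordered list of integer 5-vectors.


Interval decomposition of M: I[1,1]^2, I[1,5], I[3,5], I[5,5]^2.
HN type (ℓ=4): μ^(1)=8; μ^(2)=-2/5; μ^(3)=-2; μ^(4)=-4

((2, 0, 0, 0, 0); (1, 1, 1, 1, 1); (0, 0, 1, 1, 1); (0, 0, 0, 0, 2))


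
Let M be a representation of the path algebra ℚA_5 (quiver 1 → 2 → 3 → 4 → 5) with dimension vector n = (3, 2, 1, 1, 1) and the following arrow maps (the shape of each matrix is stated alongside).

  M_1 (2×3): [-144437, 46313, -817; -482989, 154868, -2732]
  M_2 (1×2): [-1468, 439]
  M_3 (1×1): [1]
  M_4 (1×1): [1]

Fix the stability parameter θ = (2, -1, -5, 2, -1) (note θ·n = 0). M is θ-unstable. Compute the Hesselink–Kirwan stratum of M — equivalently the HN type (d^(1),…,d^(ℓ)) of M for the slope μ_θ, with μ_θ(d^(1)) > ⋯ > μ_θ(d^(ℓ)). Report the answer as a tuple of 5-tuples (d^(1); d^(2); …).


Interval decomposition of M: I[1,1], I[1,2], I[1,5].
HN type (ℓ=3): μ^(1)=2; μ^(2)=1/2; μ^(3)=-4/3

((1, 0, 0, 0, 0); (1, 1, 0, 1, 1); (1, 1, 1, 0, 0))


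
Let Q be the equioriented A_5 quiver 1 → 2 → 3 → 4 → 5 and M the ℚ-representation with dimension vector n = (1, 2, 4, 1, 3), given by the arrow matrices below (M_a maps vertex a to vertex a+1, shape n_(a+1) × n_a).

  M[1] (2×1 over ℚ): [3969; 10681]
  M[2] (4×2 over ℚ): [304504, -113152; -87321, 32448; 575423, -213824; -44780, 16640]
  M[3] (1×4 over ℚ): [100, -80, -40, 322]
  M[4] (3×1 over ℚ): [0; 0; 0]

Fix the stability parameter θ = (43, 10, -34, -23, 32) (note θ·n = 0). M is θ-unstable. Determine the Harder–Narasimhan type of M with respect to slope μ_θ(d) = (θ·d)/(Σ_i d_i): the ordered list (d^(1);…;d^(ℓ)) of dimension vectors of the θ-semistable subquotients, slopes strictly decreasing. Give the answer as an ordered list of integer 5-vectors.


Interval decomposition of M: I[1,3], I[2,2], I[3,3]^2, I[3,4], I[5,5]^3.
HN type (ℓ=5): μ^(1)=32; μ^(2)=10; μ^(3)=19/3; μ^(4)=-23; μ^(5)=-34

((0, 0, 0, 0, 3); (0, 1, 0, 0, 0); (1, 1, 1, 0, 0); (0, 0, 0, 1, 0); (0, 0, 3, 0, 0))


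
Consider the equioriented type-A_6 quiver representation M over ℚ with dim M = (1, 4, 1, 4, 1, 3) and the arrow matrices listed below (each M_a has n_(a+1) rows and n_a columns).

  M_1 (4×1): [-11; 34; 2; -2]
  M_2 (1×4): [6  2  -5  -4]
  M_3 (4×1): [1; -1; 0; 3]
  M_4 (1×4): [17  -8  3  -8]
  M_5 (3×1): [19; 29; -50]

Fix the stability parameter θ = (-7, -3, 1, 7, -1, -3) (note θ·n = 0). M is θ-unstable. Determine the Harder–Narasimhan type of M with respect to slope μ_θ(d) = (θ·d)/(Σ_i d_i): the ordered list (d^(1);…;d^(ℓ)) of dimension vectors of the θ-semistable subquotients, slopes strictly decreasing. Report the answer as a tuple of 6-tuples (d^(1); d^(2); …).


Barcode: M ≅ I[1,2], I[2,2]^2, I[2,6], I[4,4]^3, I[6,6]^2. HN layers by μ_θ (4 steps, strictly decreasing):
  μ^(1)=7; μ^(2)=1; μ^(3)=-3; μ^(4)=-7

((0, 0, 0, 3, 0, 0); (0, 0, 1, 1, 1, 1); (0, 4, 0, 0, 0, 2); (1, 0, 0, 0, 0, 0))


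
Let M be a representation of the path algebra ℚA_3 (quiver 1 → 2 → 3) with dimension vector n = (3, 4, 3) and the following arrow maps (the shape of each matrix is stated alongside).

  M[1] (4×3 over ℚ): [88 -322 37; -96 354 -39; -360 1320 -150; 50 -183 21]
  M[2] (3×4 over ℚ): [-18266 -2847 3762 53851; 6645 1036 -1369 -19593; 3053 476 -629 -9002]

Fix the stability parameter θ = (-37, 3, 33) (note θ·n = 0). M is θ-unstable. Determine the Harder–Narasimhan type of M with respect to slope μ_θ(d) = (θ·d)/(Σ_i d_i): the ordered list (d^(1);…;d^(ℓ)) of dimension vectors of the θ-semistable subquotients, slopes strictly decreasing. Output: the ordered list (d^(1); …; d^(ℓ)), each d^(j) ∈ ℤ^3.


Barcode: M ≅ I[1,1], I[1,3]^2, I[2,2], I[2,3]. HN layers by μ_θ (3 steps, strictly decreasing):
  μ^(1)=33; μ^(2)=3; μ^(3)=-37

((0, 0, 3); (0, 4, 0); (3, 0, 0))


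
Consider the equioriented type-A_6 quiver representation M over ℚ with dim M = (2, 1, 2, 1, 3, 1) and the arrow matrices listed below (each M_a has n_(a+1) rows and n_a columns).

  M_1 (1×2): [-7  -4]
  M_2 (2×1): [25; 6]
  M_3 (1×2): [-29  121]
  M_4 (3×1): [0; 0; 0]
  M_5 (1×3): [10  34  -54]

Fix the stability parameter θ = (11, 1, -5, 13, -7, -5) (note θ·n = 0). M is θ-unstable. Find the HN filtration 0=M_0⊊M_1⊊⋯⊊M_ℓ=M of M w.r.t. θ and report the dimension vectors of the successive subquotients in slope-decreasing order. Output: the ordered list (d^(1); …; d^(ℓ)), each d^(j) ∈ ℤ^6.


Interval decomposition of M: I[1,1], I[1,4], I[3,3], I[5,5]^2, I[5,6].
HN type (ℓ=5): μ^(1)=13; μ^(2)=11; μ^(3)=7/3; μ^(4)=-5; μ^(5)=-7

((0, 0, 0, 1, 0, 0); (1, 0, 0, 0, 0, 0); (1, 1, 1, 0, 0, 0); (0, 0, 1, 0, 0, 1); (0, 0, 0, 0, 3, 0))


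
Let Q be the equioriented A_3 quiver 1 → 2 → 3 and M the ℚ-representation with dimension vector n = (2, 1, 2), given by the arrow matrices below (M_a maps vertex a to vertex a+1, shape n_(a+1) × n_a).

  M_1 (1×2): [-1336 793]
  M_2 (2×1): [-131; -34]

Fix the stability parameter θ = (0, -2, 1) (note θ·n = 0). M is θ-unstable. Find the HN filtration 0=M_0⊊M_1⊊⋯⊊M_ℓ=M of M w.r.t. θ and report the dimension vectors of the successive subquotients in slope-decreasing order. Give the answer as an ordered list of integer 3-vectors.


Barcode: M ≅ I[1,1], I[1,3], I[3,3]. HN layers by μ_θ (3 steps, strictly decreasing):
  μ^(1)=1; μ^(2)=0; μ^(3)=-1

((0, 0, 2); (1, 0, 0); (1, 1, 0))


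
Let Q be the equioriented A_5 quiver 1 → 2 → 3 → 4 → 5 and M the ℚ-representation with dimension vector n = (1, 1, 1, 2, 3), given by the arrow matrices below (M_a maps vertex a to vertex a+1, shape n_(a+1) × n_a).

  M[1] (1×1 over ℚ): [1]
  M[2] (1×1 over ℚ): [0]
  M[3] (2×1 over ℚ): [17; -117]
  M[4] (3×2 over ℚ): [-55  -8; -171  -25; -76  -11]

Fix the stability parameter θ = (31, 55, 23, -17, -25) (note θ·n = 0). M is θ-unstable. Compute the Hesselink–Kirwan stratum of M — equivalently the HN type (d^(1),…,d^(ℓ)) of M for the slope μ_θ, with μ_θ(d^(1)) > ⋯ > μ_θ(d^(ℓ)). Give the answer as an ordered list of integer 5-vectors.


Via rank(M_{q-1}∘⋯∘M_p): M ≅ I[1,2], I[3,5], I[4,5], I[5,5].
μ_θ-semistable layers: μ^(1)=55; μ^(2)=31; μ^(3)=-19/3; μ^(4)=-21; μ^(5)=-25

((0, 1, 0, 0, 0); (1, 0, 0, 0, 0); (0, 0, 1, 1, 1); (0, 0, 0, 1, 1); (0, 0, 0, 0, 1))


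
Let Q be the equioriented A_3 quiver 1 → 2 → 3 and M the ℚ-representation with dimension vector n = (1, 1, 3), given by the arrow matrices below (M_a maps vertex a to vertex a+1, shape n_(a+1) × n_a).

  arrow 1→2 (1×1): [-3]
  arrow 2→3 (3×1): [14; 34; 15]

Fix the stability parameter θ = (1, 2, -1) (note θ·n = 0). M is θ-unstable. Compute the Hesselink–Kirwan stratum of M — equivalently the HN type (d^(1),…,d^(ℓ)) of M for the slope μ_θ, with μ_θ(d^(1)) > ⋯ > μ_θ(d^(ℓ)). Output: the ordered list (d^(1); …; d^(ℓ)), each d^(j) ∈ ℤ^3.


Barcode: M ≅ I[1,3], I[3,3]^2. HN layers by μ_θ (2 steps, strictly decreasing):
  μ^(1)=2/3; μ^(2)=-1

((1, 1, 1); (0, 0, 2))


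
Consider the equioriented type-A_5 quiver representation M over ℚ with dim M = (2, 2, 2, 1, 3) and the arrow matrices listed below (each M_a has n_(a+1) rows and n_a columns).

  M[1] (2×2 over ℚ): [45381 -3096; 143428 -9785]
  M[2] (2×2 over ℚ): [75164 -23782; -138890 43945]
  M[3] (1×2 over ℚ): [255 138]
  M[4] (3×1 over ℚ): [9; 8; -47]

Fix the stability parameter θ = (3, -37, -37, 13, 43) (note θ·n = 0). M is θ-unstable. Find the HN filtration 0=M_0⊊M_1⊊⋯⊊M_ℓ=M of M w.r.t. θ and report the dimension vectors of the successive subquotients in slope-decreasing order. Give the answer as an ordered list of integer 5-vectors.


Interval decomposition of M: I[1,2], I[1,3], I[3,5], I[5,5]^2.
HN type (ℓ=5): μ^(1)=43; μ^(2)=13; μ^(3)=-17; μ^(4)=-71/3; μ^(5)=-37

((0, 0, 0, 0, 3); (0, 0, 0, 1, 0); (1, 1, 0, 0, 0); (1, 1, 1, 0, 0); (0, 0, 1, 0, 0))


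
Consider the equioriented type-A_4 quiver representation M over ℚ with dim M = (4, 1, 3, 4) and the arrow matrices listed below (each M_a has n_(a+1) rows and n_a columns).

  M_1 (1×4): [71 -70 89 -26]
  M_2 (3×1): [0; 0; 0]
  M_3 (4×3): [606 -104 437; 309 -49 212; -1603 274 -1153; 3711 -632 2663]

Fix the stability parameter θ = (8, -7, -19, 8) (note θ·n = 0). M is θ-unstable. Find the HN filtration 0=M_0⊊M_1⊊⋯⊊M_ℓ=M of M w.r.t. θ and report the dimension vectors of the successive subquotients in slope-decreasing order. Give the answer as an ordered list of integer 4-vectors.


Via rank(M_{q-1}∘⋯∘M_p): M ≅ I[1,1]^3, I[1,2], I[3,4]^3, I[4,4].
μ_θ-semistable layers: μ^(1)=8; μ^(2)=1/2; μ^(3)=-19

((3, 0, 0, 4); (1, 1, 0, 0); (0, 0, 3, 0))


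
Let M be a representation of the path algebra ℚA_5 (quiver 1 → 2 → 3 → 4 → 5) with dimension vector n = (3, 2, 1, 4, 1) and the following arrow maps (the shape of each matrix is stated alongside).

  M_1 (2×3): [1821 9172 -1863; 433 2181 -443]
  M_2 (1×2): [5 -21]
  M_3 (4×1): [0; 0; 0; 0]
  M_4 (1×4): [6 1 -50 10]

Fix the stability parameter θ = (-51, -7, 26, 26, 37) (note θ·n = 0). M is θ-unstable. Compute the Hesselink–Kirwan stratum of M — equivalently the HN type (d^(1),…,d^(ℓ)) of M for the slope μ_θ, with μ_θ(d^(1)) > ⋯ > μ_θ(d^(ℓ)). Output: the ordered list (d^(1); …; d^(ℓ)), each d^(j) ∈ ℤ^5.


Barcode: M ≅ I[1,1], I[1,2], I[1,3], I[4,4]^3, I[4,5]. HN layers by μ_θ (4 steps, strictly decreasing):
  μ^(1)=37; μ^(2)=26; μ^(3)=-7; μ^(4)=-51

((0, 0, 0, 0, 1); (0, 0, 1, 4, 0); (0, 2, 0, 0, 0); (3, 0, 0, 0, 0))


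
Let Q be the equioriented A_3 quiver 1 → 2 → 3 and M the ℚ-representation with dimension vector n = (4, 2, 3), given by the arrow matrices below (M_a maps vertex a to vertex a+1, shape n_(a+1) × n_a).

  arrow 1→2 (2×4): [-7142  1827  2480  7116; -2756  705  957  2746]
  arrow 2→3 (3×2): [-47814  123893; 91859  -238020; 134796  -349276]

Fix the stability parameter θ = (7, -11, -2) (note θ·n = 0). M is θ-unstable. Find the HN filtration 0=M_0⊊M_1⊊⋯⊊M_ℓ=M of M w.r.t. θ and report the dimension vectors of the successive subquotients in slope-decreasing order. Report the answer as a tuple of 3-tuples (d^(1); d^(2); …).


Interval decomposition of M: I[1,1]^2, I[1,3]^2, I[3,3].
HN type (ℓ=2): μ^(1)=7; μ^(2)=-2

((2, 0, 0); (2, 2, 3))


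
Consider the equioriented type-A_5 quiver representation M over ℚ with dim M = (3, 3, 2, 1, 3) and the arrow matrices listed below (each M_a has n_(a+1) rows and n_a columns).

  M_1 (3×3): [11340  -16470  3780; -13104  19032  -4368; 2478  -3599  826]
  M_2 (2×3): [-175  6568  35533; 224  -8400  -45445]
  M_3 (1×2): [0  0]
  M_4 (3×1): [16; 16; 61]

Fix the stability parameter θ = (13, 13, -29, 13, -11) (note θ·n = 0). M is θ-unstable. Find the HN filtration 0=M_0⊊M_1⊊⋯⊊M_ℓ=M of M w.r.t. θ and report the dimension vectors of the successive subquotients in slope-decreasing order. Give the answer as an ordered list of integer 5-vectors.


Via rank(M_{q-1}∘⋯∘M_p): M ≅ I[1,1]^2, I[1,3], I[2,2], I[2,3], I[4,5], I[5,5]^2.
μ_θ-semistable layers: μ^(1)=13; μ^(2)=1; μ^(3)=-1; μ^(4)=-8; μ^(5)=-11

((2, 1, 0, 0, 0); (0, 0, 0, 1, 1); (1, 1, 1, 0, 0); (0, 1, 1, 0, 0); (0, 0, 0, 0, 2))


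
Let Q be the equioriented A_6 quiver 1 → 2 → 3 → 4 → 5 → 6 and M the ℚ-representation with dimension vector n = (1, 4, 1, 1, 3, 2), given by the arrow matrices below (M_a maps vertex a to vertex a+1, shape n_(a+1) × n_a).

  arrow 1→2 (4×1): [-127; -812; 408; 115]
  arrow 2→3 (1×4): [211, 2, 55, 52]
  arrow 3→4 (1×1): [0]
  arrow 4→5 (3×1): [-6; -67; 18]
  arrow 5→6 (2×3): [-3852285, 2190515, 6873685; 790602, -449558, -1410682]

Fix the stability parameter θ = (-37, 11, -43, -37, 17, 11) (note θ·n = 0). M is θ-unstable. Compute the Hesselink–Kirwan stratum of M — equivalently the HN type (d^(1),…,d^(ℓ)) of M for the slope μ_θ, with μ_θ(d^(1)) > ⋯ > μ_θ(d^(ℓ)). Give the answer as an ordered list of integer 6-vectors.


Interval decomposition of M: I[1,3], I[2,2]^3, I[4,6], I[5,5]^2, I[6,6].
HN type (ℓ=5): μ^(1)=17; μ^(2)=14; μ^(3)=11; μ^(4)=-16; μ^(5)=-37

((0, 0, 0, 0, 2, 0); (0, 0, 0, 0, 1, 1); (0, 3, 0, 0, 0, 1); (0, 1, 1, 0, 0, 0); (1, 0, 0, 1, 0, 0))


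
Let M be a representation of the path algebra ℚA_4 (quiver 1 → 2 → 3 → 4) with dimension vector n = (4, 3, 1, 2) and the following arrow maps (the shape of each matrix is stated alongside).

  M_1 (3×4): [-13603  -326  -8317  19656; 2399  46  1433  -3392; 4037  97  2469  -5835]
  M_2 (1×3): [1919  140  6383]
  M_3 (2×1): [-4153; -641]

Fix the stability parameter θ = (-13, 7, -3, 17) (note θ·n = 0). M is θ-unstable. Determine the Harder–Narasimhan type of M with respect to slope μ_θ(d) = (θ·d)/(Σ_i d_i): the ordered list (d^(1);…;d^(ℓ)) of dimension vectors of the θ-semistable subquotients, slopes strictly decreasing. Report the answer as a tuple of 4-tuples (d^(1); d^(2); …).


Interval decomposition of M: I[1,1], I[1,2]^2, I[1,4], I[4,4].
HN type (ℓ=4): μ^(1)=17; μ^(2)=7; μ^(3)=2; μ^(4)=-13

((0, 0, 0, 2); (0, 2, 0, 0); (0, 1, 1, 0); (4, 0, 0, 0))


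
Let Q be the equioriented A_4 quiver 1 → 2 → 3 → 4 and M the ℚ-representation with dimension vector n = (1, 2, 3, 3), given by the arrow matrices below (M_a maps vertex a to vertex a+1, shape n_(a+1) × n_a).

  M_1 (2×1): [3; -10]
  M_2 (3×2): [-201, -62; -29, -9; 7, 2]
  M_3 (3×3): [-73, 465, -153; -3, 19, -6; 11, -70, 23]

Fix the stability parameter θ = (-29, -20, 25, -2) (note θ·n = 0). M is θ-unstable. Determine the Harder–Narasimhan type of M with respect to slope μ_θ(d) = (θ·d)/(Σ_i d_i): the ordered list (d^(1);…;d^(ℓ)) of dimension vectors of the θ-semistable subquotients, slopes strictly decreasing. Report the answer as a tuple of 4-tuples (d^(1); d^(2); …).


Barcode: M ≅ I[1,4], I[2,4], I[3,4]. HN layers by μ_θ (3 steps, strictly decreasing):
  μ^(1)=23/2; μ^(2)=-20; μ^(3)=-29

((0, 0, 3, 3); (0, 2, 0, 0); (1, 0, 0, 0))


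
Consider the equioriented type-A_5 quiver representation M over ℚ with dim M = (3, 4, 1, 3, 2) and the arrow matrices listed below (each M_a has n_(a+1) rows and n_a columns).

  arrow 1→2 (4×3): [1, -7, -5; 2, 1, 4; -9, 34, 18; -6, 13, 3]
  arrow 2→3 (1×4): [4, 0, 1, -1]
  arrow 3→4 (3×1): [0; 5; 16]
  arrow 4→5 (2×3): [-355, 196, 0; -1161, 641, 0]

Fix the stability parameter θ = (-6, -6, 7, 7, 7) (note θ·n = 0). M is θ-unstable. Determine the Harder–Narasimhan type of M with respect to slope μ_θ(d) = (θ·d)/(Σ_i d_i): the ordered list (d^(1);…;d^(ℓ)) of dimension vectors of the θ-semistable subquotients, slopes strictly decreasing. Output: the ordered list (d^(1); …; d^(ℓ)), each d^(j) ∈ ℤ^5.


Barcode: M ≅ I[1,2]^2, I[1,5], I[2,2], I[4,4], I[4,5]. HN layers by μ_θ (2 steps, strictly decreasing):
  μ^(1)=7; μ^(2)=-6

((0, 0, 1, 3, 2); (3, 4, 0, 0, 0))


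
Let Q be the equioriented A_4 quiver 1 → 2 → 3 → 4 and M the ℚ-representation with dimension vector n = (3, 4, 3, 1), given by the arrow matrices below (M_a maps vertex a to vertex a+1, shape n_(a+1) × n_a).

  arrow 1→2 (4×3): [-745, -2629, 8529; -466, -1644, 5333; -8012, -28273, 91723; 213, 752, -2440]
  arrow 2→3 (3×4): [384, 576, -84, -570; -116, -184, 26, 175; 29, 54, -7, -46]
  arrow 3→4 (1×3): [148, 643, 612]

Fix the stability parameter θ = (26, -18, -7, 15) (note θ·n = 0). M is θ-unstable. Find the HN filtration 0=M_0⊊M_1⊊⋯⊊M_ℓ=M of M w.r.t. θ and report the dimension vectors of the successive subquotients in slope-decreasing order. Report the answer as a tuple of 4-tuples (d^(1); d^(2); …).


Interval decomposition of M: I[1,2]^2, I[1,4], I[2,3], I[3,3].
HN type (ℓ=5): μ^(1)=15; μ^(2)=4; μ^(3)=1/3; μ^(4)=-7; μ^(5)=-18

((0, 0, 0, 1); (2, 2, 0, 0); (1, 1, 1, 0); (0, 0, 2, 0); (0, 1, 0, 0))


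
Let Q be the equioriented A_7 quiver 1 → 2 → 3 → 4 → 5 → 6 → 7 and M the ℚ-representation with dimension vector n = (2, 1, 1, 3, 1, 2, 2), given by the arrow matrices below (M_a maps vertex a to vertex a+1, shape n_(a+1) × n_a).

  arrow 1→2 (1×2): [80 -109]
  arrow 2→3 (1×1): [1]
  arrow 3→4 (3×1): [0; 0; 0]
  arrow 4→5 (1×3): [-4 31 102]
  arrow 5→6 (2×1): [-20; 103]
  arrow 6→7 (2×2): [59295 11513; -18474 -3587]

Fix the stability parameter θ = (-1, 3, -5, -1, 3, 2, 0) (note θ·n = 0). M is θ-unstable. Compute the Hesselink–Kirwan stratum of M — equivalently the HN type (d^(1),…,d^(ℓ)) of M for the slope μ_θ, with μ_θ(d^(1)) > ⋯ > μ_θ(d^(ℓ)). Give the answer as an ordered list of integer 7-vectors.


Barcode: M ≅ I[1,1], I[1,3], I[4,4]^2, I[4,7], I[6,7]. HN layers by μ_θ (3 steps, strictly decreasing):
  μ^(1)=5/3; μ^(2)=1; μ^(3)=-1

((0, 0, 0, 0, 1, 1, 1); (0, 0, 0, 0, 0, 1, 1); (2, 1, 1, 3, 0, 0, 0))


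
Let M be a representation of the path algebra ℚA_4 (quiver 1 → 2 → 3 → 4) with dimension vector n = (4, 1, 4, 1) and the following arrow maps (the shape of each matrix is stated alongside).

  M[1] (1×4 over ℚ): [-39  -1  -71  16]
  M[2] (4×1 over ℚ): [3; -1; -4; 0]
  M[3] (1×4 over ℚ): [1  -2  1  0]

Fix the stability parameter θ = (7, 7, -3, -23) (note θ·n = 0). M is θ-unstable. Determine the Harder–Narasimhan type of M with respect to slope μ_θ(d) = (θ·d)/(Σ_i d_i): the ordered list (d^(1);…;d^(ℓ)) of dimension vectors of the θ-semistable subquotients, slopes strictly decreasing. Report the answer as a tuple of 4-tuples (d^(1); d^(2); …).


Via rank(M_{q-1}∘⋯∘M_p): M ≅ I[1,1]^3, I[1,4], I[3,3]^3.
μ_θ-semistable layers: μ^(1)=7; μ^(2)=-3

((3, 0, 0, 0); (1, 1, 4, 1))


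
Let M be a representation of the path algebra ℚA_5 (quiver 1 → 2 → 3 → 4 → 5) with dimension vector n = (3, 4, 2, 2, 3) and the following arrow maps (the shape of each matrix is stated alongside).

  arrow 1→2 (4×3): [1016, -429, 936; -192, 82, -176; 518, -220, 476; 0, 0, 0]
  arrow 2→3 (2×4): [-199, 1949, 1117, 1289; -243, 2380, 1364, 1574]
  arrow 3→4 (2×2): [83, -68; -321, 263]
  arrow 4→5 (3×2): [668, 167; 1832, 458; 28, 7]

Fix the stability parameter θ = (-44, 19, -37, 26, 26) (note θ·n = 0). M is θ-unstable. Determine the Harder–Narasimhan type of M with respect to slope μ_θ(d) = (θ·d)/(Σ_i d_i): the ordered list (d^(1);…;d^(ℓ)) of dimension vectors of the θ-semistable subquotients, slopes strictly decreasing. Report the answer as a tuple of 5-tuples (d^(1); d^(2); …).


Barcode: M ≅ I[1,1], I[1,4], I[1,5], I[2,2]^2, I[5,5]^2. HN layers by μ_θ (4 steps, strictly decreasing):
  μ^(1)=26; μ^(2)=19; μ^(3)=-9; μ^(4)=-44

((0, 0, 0, 2, 3); (0, 2, 0, 0, 0); (0, 2, 2, 0, 0); (3, 0, 0, 0, 0))


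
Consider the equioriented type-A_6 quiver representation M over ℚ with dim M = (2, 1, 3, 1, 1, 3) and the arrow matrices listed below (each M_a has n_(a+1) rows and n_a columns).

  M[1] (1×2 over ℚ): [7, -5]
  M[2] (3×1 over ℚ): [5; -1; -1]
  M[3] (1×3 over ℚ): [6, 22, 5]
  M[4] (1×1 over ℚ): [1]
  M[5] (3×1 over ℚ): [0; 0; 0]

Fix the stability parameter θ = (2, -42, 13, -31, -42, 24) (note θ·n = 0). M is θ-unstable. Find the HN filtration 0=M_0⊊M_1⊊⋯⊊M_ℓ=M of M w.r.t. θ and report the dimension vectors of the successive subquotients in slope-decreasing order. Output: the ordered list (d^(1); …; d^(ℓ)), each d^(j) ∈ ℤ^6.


Barcode: M ≅ I[1,1], I[1,5], I[3,3]^2, I[6,6]^3. HN layers by μ_θ (4 steps, strictly decreasing):
  μ^(1)=24; μ^(2)=13; μ^(3)=2; μ^(4)=-20

((0, 0, 0, 0, 0, 3); (0, 0, 2, 0, 0, 0); (1, 0, 0, 0, 0, 0); (1, 1, 1, 1, 1, 0))


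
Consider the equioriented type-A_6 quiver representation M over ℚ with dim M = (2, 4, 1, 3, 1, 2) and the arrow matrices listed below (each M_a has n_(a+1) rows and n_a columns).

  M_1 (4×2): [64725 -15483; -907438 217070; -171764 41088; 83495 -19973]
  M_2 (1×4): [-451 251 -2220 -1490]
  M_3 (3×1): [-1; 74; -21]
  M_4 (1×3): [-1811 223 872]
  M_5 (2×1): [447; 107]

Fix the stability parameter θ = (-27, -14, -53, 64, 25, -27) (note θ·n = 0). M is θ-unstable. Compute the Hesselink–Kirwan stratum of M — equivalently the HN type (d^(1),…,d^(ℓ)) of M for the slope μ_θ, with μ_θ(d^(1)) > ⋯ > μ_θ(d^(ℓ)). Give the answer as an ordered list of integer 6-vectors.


Interval decomposition of M: I[1,2], I[1,6], I[2,2]^2, I[4,4]^2, I[6,6].
HN type (ℓ=5): μ^(1)=64; μ^(2)=62/3; μ^(3)=-14; μ^(4)=-27; μ^(5)=-94/3

((0, 0, 0, 2, 0, 0); (0, 0, 0, 1, 1, 1); (0, 3, 0, 0, 0, 0); (1, 0, 0, 0, 0, 1); (1, 1, 1, 0, 0, 0))


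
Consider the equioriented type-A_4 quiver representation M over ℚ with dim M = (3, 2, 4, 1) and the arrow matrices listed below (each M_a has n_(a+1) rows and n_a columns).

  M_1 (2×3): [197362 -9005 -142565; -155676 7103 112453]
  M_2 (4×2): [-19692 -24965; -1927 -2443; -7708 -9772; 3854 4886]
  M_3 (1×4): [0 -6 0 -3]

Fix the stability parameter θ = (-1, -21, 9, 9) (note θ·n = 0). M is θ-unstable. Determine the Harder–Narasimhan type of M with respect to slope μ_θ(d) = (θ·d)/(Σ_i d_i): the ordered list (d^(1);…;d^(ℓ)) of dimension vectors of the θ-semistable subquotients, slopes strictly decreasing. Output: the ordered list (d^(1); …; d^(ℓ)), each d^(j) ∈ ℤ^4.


Barcode: M ≅ I[1,1], I[1,3]^2, I[3,3], I[3,4]. HN layers by μ_θ (3 steps, strictly decreasing):
  μ^(1)=9; μ^(2)=-1; μ^(3)=-11

((0, 0, 4, 1); (1, 0, 0, 0); (2, 2, 0, 0))


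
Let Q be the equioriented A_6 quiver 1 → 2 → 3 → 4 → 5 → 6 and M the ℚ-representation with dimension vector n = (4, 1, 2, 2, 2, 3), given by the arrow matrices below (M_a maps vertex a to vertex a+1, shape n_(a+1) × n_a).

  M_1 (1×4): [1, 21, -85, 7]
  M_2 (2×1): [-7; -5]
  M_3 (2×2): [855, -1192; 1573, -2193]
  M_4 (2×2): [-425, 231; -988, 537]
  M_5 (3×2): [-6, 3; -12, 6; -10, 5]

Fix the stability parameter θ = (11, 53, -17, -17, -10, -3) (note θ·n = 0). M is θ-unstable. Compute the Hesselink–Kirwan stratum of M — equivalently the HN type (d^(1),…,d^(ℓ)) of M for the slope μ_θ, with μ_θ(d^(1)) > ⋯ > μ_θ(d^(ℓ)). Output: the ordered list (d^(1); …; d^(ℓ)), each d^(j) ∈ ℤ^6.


Interval decomposition of M: I[1,1]^3, I[1,5], I[3,6], I[6,6]^2.
HN type (ℓ=5): μ^(1)=11; μ^(2)=4; μ^(3)=-3; μ^(4)=-10; μ^(5)=-17

((3, 0, 0, 0, 0, 0); (1, 1, 1, 1, 1, 0); (0, 0, 0, 0, 0, 3); (0, 0, 0, 0, 1, 0); (0, 0, 1, 1, 0, 0))


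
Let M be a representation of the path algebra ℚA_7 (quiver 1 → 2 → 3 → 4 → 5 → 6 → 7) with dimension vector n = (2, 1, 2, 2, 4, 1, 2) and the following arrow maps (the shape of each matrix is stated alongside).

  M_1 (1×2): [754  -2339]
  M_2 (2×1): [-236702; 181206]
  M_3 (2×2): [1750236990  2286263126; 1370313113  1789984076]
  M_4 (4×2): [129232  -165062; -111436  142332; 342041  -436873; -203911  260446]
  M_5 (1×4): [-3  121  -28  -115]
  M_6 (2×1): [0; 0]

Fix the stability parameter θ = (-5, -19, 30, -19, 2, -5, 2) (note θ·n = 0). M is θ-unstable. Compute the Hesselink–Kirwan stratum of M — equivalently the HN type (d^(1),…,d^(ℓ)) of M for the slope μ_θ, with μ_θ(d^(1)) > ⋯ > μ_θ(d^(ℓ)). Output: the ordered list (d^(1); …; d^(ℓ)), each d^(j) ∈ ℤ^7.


Via rank(M_{q-1}∘⋯∘M_p): M ≅ I[1,1], I[1,5], I[3,6], I[5,5]^2, I[7,7]^2.
μ_θ-semistable layers: μ^(1)=13/3; μ^(2)=2; μ^(3)=-5; μ^(4)=-12

((0, 0, 1, 1, 1, 0, 0); (0, 0, 1, 1, 3, 1, 2); (1, 0, 0, 0, 0, 0, 0); (1, 1, 0, 0, 0, 0, 0))


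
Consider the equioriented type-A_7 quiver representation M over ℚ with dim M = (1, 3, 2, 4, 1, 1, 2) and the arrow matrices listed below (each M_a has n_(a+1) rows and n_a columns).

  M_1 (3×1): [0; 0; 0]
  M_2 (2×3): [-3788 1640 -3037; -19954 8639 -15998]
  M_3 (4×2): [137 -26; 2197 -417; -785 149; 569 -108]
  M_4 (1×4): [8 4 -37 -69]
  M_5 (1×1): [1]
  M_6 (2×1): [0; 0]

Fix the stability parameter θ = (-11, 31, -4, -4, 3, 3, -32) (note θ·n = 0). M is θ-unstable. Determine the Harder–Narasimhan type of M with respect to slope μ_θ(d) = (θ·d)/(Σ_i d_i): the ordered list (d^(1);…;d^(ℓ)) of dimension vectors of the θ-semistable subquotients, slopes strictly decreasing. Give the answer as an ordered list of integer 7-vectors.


Via rank(M_{q-1}∘⋯∘M_p): M ≅ I[1,1], I[2,2], I[2,4], I[2,6], I[4,4]^2, I[7,7]^2.
μ_θ-semistable layers: μ^(1)=31; μ^(2)=23/3; μ^(3)=29/5; μ^(4)=-4; μ^(5)=-11; μ^(6)=-32

((0, 1, 0, 0, 0, 0, 0); (0, 1, 1, 1, 0, 0, 0); (0, 1, 1, 1, 1, 1, 0); (0, 0, 0, 2, 0, 0, 0); (1, 0, 0, 0, 0, 0, 0); (0, 0, 0, 0, 0, 0, 2))


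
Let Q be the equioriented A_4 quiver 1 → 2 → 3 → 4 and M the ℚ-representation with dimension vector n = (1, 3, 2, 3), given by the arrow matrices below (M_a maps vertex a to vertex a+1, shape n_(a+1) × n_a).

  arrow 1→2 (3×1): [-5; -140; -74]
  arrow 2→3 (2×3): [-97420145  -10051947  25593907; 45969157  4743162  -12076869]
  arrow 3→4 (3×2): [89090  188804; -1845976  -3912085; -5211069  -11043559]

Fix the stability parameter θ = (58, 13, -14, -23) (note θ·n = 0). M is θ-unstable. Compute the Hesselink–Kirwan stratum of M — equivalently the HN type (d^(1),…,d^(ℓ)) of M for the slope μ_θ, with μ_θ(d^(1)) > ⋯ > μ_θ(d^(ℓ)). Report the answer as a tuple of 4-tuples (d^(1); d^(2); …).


Via rank(M_{q-1}∘⋯∘M_p): M ≅ I[1,4], I[2,2], I[2,4], I[4,4].
μ_θ-semistable layers: μ^(1)=13; μ^(2)=17/2; μ^(3)=-8; μ^(4)=-23

((0, 1, 0, 0); (1, 1, 1, 1); (0, 1, 1, 1); (0, 0, 0, 1))


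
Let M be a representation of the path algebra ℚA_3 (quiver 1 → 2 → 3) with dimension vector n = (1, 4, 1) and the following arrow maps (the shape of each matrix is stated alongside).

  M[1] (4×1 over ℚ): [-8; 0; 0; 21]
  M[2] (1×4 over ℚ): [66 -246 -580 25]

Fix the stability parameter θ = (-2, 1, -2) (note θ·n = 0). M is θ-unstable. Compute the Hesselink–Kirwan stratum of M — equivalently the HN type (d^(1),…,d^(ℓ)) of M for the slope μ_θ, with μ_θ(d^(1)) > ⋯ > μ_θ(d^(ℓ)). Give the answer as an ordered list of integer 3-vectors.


Interval decomposition of M: I[1,3], I[2,2]^3.
HN type (ℓ=3): μ^(1)=1; μ^(2)=-1/2; μ^(3)=-2

((0, 3, 0); (0, 1, 1); (1, 0, 0))


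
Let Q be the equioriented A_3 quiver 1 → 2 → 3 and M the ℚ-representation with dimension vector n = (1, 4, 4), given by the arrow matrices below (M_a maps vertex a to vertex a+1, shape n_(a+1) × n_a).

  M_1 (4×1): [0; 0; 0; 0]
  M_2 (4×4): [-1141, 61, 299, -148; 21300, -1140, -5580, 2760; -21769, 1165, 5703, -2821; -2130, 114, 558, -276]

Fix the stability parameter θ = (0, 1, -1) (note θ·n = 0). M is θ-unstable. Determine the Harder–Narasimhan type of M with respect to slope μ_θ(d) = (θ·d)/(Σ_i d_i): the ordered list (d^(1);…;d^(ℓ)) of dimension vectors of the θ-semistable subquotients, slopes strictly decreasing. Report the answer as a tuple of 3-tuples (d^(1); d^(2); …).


Barcode: M ≅ I[1,1], I[2,2]^2, I[2,3]^2, I[3,3]^2. HN layers by μ_θ (3 steps, strictly decreasing):
  μ^(1)=1; μ^(2)=0; μ^(3)=-1

((0, 2, 0); (1, 2, 2); (0, 0, 2))


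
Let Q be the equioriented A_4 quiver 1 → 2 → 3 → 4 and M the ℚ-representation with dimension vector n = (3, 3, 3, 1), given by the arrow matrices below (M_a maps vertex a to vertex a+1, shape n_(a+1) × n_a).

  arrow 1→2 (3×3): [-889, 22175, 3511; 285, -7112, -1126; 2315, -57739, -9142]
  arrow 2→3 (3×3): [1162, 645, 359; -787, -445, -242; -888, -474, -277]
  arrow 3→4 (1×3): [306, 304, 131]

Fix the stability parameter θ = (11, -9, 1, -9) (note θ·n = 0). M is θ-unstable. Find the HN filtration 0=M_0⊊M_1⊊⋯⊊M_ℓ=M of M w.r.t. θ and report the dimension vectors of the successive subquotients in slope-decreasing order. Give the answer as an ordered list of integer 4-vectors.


Via rank(M_{q-1}∘⋯∘M_p): M ≅ I[1,3]^2, I[1,4].
μ_θ-semistable layers: μ^(1)=1; μ^(2)=-3/2

((2, 2, 2, 0); (1, 1, 1, 1))


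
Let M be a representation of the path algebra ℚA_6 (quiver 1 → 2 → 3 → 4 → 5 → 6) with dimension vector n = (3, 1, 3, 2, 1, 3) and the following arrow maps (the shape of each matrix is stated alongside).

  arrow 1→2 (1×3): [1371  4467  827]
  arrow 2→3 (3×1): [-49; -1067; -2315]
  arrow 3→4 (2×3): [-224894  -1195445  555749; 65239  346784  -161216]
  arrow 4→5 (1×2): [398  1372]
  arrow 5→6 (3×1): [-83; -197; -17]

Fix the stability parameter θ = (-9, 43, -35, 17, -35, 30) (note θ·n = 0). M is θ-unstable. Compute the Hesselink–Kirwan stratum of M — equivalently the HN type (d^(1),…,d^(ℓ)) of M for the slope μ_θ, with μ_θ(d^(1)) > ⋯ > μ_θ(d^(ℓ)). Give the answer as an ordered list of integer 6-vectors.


Via rank(M_{q-1}∘⋯∘M_p): M ≅ I[1,1]^2, I[1,4], I[3,3], I[3,6], I[6,6]^2.
μ_θ-semistable layers: μ^(1)=30; μ^(2)=17; μ^(3)=4; μ^(4)=-9; μ^(5)=-35

((0, 0, 0, 0, 0, 3); (0, 0, 0, 1, 0, 0); (0, 1, 1, 0, 0, 0); (3, 0, 0, 1, 1, 0); (0, 0, 2, 0, 0, 0))


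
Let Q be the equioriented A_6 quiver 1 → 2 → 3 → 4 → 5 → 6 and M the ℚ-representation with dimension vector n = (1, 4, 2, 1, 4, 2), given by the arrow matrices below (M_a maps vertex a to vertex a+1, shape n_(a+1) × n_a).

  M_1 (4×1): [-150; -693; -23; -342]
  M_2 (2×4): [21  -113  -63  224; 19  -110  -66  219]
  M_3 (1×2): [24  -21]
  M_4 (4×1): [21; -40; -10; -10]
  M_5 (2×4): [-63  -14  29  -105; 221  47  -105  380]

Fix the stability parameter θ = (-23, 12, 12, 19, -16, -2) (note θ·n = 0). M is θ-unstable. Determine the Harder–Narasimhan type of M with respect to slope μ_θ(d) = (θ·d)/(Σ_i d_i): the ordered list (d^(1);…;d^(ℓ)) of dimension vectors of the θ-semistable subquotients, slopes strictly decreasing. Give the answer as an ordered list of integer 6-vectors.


Barcode: M ≅ I[1,2], I[2,2], I[2,3], I[2,6], I[5,5]^2, I[5,6]. HN layers by μ_θ (5 steps, strictly decreasing):
  μ^(1)=12; μ^(2)=5; μ^(3)=-2; μ^(4)=-16; μ^(5)=-23

((0, 3, 1, 0, 0, 0); (0, 1, 1, 1, 1, 1); (0, 0, 0, 0, 0, 1); (0, 0, 0, 0, 3, 0); (1, 0, 0, 0, 0, 0))


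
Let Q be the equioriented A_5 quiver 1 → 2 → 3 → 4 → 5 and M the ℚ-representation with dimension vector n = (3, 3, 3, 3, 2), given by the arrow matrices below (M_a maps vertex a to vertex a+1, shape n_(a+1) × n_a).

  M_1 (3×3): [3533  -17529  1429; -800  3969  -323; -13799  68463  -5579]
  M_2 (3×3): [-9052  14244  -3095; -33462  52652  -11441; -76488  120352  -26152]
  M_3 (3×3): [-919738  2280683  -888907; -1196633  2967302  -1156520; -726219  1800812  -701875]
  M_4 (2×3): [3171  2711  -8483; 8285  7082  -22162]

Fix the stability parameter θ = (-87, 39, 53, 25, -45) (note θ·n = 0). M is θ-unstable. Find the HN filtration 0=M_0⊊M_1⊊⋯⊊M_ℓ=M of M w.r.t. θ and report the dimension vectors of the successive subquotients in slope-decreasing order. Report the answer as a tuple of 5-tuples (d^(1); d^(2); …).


Barcode: M ≅ I[1,1], I[1,2], I[1,5], I[2,5], I[3,4]. HN layers by μ_θ (3 steps, strictly decreasing):
  μ^(1)=39; μ^(2)=18; μ^(3)=-87

((0, 1, 1, 1, 0); (0, 2, 2, 2, 2); (3, 0, 0, 0, 0))


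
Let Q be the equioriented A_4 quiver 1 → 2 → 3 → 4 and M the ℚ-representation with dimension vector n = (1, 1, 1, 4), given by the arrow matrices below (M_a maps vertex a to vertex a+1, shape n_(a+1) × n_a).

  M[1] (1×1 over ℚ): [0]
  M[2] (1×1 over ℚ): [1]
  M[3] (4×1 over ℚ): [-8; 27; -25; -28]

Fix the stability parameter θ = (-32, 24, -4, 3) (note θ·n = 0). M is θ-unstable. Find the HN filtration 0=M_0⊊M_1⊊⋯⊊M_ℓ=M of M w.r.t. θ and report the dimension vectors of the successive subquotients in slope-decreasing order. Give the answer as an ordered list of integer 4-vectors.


Barcode: M ≅ I[1,1], I[2,4], I[4,4]^3. HN layers by μ_θ (3 steps, strictly decreasing):
  μ^(1)=23/3; μ^(2)=3; μ^(3)=-32

((0, 1, 1, 1); (0, 0, 0, 3); (1, 0, 0, 0))


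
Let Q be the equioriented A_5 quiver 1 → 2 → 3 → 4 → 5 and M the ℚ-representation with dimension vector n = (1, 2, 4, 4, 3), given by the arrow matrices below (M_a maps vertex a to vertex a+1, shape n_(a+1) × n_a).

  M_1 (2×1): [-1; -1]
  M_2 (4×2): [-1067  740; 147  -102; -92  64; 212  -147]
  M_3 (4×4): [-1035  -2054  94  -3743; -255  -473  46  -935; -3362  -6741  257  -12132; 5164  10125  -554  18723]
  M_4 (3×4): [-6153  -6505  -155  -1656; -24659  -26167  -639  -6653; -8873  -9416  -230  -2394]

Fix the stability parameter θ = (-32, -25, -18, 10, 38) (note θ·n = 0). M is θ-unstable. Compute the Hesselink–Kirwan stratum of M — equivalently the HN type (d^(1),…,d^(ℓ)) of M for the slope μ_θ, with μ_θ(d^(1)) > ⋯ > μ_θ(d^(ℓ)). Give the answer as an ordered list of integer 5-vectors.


Via rank(M_{q-1}∘⋯∘M_p): M ≅ I[1,5], I[2,4], I[3,5]^2.
μ_θ-semistable layers: μ^(1)=38; μ^(2)=10; μ^(3)=-18; μ^(4)=-25; μ^(5)=-32

((0, 0, 0, 0, 3); (0, 0, 0, 4, 0); (0, 0, 4, 0, 0); (0, 2, 0, 0, 0); (1, 0, 0, 0, 0))
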